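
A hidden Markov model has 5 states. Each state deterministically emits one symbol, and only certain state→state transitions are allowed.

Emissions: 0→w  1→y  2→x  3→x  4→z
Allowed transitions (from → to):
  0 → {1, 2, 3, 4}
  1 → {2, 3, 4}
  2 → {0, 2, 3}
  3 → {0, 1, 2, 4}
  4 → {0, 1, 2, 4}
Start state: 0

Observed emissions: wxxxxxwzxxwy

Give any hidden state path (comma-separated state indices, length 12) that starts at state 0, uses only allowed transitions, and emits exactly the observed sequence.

  t0 'w' -> {0}, take 0 (start)
  t1 'x' -> {2,3}, take 2 (0->2 ok)
  t2 'x' -> {2,3}, take 3 (2->3 ok)
  t3 'x' -> {2,3}, take 2 (3->2 ok)
  t4 'x' -> {2,3}, take 3 (2->3 ok)
  t5 'x' -> {2,3}, take 2 (3->2 ok)
  t6 'w' -> {0}, take 0 (2->0 ok)
  t7 'z' -> {4}, take 4 (0->4 ok)
  t8 'x' -> {2,3}, take 2 (4->2 ok)
  t9 'x' -> {2,3}, take 3 (2->3 ok)
  t10 'w' -> {0}, take 0 (3->0 ok)
  t11 'y' -> {1}, take 1 (0->1 ok)

0,2,3,2,3,2,0,4,2,3,0,1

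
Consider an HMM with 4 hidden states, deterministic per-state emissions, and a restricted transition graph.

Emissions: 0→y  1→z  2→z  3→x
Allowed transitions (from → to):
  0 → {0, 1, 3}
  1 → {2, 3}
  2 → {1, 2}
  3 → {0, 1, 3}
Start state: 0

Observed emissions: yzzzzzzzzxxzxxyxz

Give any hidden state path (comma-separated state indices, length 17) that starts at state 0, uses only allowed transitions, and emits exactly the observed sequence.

  [0] y  {0}  => 0  start
  [1] z  {1,2}  => 1  0->1 ok
  [2] z  {1,2}  => 2  1->2 ok
  [3] z  {1,2}  => 2  2->2 ok
  [4] z  {1,2}  => 2  2->2 ok
  [5] z  {1,2}  => 2  2->2 ok
  [6] z  {1,2}  => 1  2->1 ok
  [7] z  {1,2}  => 2  1->2 ok
  [8] z  {1,2}  => 1  2->1 ok
  [9] x  {3}  => 3  1->3 ok
  [10] x  {3}  => 3  3->3 ok
  [11] z  {1,2}  => 1  3->1 ok
  [12] x  {3}  => 3  1->3 ok
  [13] x  {3}  => 3  3->3 ok
  [14] y  {0}  => 0  3->0 ok
  [15] x  {3}  => 3  0->3 ok
  [16] z  {1,2}  => 1  3->1 ok

0,1,2,2,2,2,1,2,1,3,3,1,3,3,0,3,1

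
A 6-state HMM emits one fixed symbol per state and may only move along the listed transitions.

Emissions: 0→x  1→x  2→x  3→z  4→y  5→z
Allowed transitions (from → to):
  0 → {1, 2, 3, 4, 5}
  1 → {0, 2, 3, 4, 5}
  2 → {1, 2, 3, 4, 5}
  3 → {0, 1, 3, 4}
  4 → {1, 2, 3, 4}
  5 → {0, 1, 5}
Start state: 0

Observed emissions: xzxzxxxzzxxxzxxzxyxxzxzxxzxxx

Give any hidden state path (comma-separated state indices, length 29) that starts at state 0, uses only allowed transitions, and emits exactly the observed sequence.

  [0] x  {0,1,2}  => 0  start
  [1] z  {3,5}  => 3  0->3 ok
  [2] x  {0,1,2}  => 1  3->1 ok
  [3] z  {3,5}  => 3  1->3 ok
  [4] x  {0,1,2}  => 1  3->1 ok
  [5] x  {0,1,2}  => 0  1->0 ok
  [6] x  {0,1,2}  => 1  0->1 ok
  [7] z  {3,5}  => 3  1->3 ok
  [8] z  {3,5}  => 3  3->3 ok
  [9] x  {0,1,2}  => 1  3->1 ok
  [10] x  {0,1,2}  => 2  1->2 ok
  [11] x  {0,1,2}  => 1  2->1 ok
  [12] z  {3,5}  => 3  1->3 ok
  [13] x  {0,1,2}  => 1  3->1 ok
  [14] x  {0,1,2}  => 0  1->0 ok
  [15] z  {3,5}  => 5  0->5 ok
  [16] x  {0,1,2}  => 1  5->1 ok
  [17] y  {4}  => 4  1->4 ok
  [18] x  {0,1,2}  => 2  4->2 ok
  [19] x  {0,1,2}  => 1  2->1 ok
  [20] z  {3,5}  => 5  1->5 ok
  [21] x  {0,1,2}  => 0  5->0 ok
  [22] z  {3,5}  => 5  0->5 ok
  [23] x  {0,1,2}  => 1  5->1 ok
  [24] x  {0,1,2}  => 0  1->0 ok
  [25] z  {3,5}  => 5  0->5 ok
  [26] x  {0,1,2}  => 0  5->0 ok
  [27] x  {0,1,2}  => 2  0->2 ok
  [28] x  {0,1,2}  => 1  2->1 ok

0,3,1,3,1,0,1,3,3,1,2,1,3,1,0,5,1,4,2,1,5,0,5,1,0,5,0,2,1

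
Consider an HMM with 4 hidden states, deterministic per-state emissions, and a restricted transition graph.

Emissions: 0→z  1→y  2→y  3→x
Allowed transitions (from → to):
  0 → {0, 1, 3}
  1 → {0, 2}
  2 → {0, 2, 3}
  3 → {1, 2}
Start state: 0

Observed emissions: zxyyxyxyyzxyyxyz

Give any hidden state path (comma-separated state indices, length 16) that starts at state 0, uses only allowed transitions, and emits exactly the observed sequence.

  [0] z  {0}  => 0  start
  [1] x  {3}  => 3  0->3 ok
  [2] y  {1,2}  => 2  3->2 ok
  [3] y  {1,2}  => 2  2->2 ok
  [4] x  {3}  => 3  2->3 ok
  [5] y  {1,2}  => 2  3->2 ok
  [6] x  {3}  => 3  2->3 ok
  [7] y  {1,2}  => 1  3->1 ok
  [8] y  {1,2}  => 2  1->2 ok
  [9] z  {0}  => 0  2->0 ok
  [10] x  {3}  => 3  0->3 ok
  [11] y  {1,2}  => 1  3->1 ok
  [12] y  {1,2}  => 2  1->2 ok
  [13] x  {3}  => 3  2->3 ok
  [14] y  {1,2}  => 2  3->2 ok
  [15] z  {0}  => 0  2->0 ok

0,3,2,2,3,2,3,1,2,0,3,1,2,3,2,0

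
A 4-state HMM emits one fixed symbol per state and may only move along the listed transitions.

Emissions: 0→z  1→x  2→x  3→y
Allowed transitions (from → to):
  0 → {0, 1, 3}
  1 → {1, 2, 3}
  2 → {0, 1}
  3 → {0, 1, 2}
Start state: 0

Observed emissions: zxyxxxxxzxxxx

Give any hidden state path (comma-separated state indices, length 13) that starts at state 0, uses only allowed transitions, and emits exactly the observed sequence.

  t0 'z' -> {0}, take 0 (start)
  t1 'x' -> {1,2}, take 1 (0->1 ok)
  t2 'y' -> {3}, take 3 (1->3 ok)
  t3 'x' -> {1,2}, take 2 (3->2 ok)
  t4 'x' -> {1,2}, take 1 (2->1 ok)
  t5 'x' -> {1,2}, take 2 (1->2 ok)
  t6 'x' -> {1,2}, take 1 (2->1 ok)
  t7 'x' -> {1,2}, take 2 (1->2 ok)
  t8 'z' -> {0}, take 0 (2->0 ok)
  t9 'x' -> {1,2}, take 1 (0->1 ok)
  t10 'x' -> {1,2}, take 1 (1->1 ok)
  t11 'x' -> {1,2}, take 1 (1->1 ok)
  t12 'x' -> {1,2}, take 2 (1->2 ok)

0,1,3,2,1,2,1,2,0,1,1,1,2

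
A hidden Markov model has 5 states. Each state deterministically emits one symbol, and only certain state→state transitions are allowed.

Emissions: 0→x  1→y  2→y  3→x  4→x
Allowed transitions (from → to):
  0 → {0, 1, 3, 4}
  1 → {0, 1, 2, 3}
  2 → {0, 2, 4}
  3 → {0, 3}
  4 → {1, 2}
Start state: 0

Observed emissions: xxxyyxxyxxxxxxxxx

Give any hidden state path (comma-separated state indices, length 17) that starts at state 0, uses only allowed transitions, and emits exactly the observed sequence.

  [0] x  {0,3,4}  => 0  start
  [1] x  {0,3,4}  => 0  0->0 ok
  [2] x  {0,3,4}  => 4  0->4 ok
  [3] y  {1,2}  => 2  4->2 ok
  [4] y  {1,2}  => 2  2->2 ok
  [5] x  {0,3,4}  => 0  2->0 ok
  [6] x  {0,3,4}  => 4  0->4 ok
  [7] y  {1,2}  => 2  4->2 ok
  [8] x  {0,3,4}  => 0  2->0 ok
  [9] x  {0,3,4}  => 0  0->0 ok
  [10] x  {0,3,4}  => 0  0->0 ok
  [11] x  {0,3,4}  => 3  0->3 ok
  [12] x  {0,3,4}  => 3  3->3 ok
  [13] x  {0,3,4}  => 3  3->3 ok
  [14] x  {0,3,4}  => 0  3->0 ok
  [15] x  {0,3,4}  => 0  0->0 ok
  [16] x  {0,3,4}  => 4  0->4 ok

0,0,4,2,2,0,4,2,0,0,0,3,3,3,0,0,4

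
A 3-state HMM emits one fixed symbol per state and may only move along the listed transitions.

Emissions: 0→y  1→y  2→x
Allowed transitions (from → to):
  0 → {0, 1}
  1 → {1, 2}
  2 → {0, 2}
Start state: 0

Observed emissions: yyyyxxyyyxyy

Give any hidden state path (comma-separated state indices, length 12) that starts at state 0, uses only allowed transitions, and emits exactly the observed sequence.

  pos 0: y in {0,1}, choose 0; start
  pos 1: y in {0,1}, choose 0; 0->0 ok
  pos 2: y in {0,1}, choose 0; 0->0 ok
  pos 3: y in {0,1}, choose 1; 0->1 ok
  pos 4: x in {2}, choose 2; 1->2 ok
  pos 5: x in {2}, choose 2; 2->2 ok
  pos 6: y in {0,1}, choose 0; 2->0 ok
  pos 7: y in {0,1}, choose 1; 0->1 ok
  pos 8: y in {0,1}, choose 1; 1->1 ok
  pos 9: x in {2}, choose 2; 1->2 ok
  pos 10: y in {0,1}, choose 0; 2->0 ok
  pos 11: y in {0,1}, choose 0; 0->0 ok

0,0,0,1,2,2,0,1,1,2,0,0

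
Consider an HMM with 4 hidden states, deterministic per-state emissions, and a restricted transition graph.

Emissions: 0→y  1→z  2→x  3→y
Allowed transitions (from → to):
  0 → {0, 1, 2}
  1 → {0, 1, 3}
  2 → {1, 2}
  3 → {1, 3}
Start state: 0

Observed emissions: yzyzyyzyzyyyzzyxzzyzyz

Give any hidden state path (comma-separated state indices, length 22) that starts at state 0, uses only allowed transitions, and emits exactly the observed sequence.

  t0 'y' -> {0,3}, take 0 (start)
  t1 'z' -> {1}, take 1 (0->1 ok)
  t2 'y' -> {0,3}, take 3 (1->3 ok)
  t3 'z' -> {1}, take 1 (3->1 ok)
  t4 'y' -> {0,3}, take 3 (1->3 ok)
  t5 'y' -> {0,3}, take 3 (3->3 ok)
  t6 'z' -> {1}, take 1 (3->1 ok)
  t7 'y' -> {0,3}, take 3 (1->3 ok)
  t8 'z' -> {1}, take 1 (3->1 ok)
  t9 'y' -> {0,3}, take 0 (1->0 ok)
  t10 'y' -> {0,3}, take 0 (0->0 ok)
  t11 'y' -> {0,3}, take 0 (0->0 ok)
  t12 'z' -> {1}, take 1 (0->1 ok)
  t13 'z' -> {1}, take 1 (1->1 ok)
  t14 'y' -> {0,3}, take 0 (1->0 ok)
  t15 'x' -> {2}, take 2 (0->2 ok)
  t16 'z' -> {1}, take 1 (2->1 ok)
  t17 'z' -> {1}, take 1 (1->1 ok)
  t18 'y' -> {0,3}, take 0 (1->0 ok)
  t19 'z' -> {1}, take 1 (0->1 ok)
  t20 'y' -> {0,3}, take 0 (1->0 ok)
  t21 'z' -> {1}, take 1 (0->1 ok)

0,1,3,1,3,3,1,3,1,0,0,0,1,1,0,2,1,1,0,1,0,1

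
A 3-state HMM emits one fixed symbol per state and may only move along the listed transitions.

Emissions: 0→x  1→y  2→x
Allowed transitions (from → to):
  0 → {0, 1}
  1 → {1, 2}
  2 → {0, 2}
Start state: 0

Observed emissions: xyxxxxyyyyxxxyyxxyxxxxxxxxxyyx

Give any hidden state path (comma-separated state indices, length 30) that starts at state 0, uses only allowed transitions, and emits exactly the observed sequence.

0,1,2,2,0,0,1,1,1,1,2,0,0,1,1,2,0,1,2,2,2,2,2,2,2,2,0,1,1,2

  0: obs=x cand={0,2} pick 0 [start]
  1: obs=y cand={1} pick 1 [0->1 ok]
  2: obs=x cand={0,2} pick 2 [1->2 ok]
  3: obs=x cand={0,2} pick 2 [2->2 ok]
  4: obs=x cand={0,2} pick 0 [2->0 ok]
  5: obs=x cand={0,2} pick 0 [0->0 ok]
  6: obs=y cand={1} pick 1 [0->1 ok]
  7: obs=y cand={1} pick 1 [1->1 ok]
  8: obs=y cand={1} pick 1 [1->1 ok]
  9: obs=y cand={1} pick 1 [1->1 ok]
  10: obs=x cand={0,2} pick 2 [1->2 ok]
  11: obs=x cand={0,2} pick 0 [2->0 ok]
  12: obs=x cand={0,2} pick 0 [0->0 ok]
  13: obs=y cand={1} pick 1 [0->1 ok]
  14: obs=y cand={1} pick 1 [1->1 ok]
  15: obs=x cand={0,2} pick 2 [1->2 ok]
  16: obs=x cand={0,2} pick 0 [2->0 ok]
  17: obs=y cand={1} pick 1 [0->1 ok]
  18: obs=x cand={0,2} pick 2 [1->2 ok]
  19: obs=x cand={0,2} pick 2 [2->2 ok]
  20: obs=x cand={0,2} pick 2 [2->2 ok]
  21: obs=x cand={0,2} pick 2 [2->2 ok]
  22: obs=x cand={0,2} pick 2 [2->2 ok]
  23: obs=x cand={0,2} pick 2 [2->2 ok]
  24: obs=x cand={0,2} pick 2 [2->2 ok]
  25: obs=x cand={0,2} pick 2 [2->2 ok]
  26: obs=x cand={0,2} pick 0 [2->0 ok]
  27: obs=y cand={1} pick 1 [0->1 ok]
  28: obs=y cand={1} pick 1 [1->1 ok]
  29: obs=x cand={0,2} pick 2 [1->2 ok]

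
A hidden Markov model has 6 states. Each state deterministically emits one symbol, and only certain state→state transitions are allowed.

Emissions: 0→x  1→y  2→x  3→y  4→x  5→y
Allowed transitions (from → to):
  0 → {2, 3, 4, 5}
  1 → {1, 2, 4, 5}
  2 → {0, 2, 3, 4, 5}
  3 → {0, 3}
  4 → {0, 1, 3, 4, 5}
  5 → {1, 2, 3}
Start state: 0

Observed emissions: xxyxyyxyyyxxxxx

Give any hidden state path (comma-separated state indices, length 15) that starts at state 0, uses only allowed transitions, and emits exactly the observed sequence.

  t0 'x' -> {0,2,4}, take 0 (start)
  t1 'x' -> {0,2,4}, take 4 (0->4 ok)
  t2 'y' -> {1,3,5}, take 1 (4->1 ok)
  t3 'x' -> {0,2,4}, take 4 (1->4 ok)
  t4 'y' -> {1,3,5}, take 3 (4->3 ok)
  t5 'y' -> {1,3,5}, take 3 (3->3 ok)
  t6 'x' -> {0,2,4}, take 0 (3->0 ok)
  t7 'y' -> {1,3,5}, take 5 (0->5 ok)
  t8 'y' -> {1,3,5}, take 1 (5->1 ok)
  t9 'y' -> {1,3,5}, take 1 (1->1 ok)
  t10 'x' -> {0,2,4}, take 2 (1->2 ok)
  t11 'x' -> {0,2,4}, take 0 (2->0 ok)
  t12 'x' -> {0,2,4}, take 2 (0->2 ok)
  t13 'x' -> {0,2,4}, take 4 (2->4 ok)
  t14 'x' -> {0,2,4}, take 0 (4->0 ok)

0,4,1,4,3,3,0,5,1,1,2,0,2,4,0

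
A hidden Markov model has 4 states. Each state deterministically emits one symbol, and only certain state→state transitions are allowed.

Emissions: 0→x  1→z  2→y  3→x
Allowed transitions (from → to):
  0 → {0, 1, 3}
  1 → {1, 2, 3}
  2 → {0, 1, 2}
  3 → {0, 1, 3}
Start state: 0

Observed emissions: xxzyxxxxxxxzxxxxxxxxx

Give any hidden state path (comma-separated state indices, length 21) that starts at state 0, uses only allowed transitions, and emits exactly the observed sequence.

  [0] x  {0,3}  => 0  start
  [1] x  {0,3}  => 0  0->0 ok
  [2] z  {1}  => 1  0->1 ok
  [3] y  {2}  => 2  1->2 ok
  [4] x  {0,3}  => 0  2->0 ok
  [5] x  {0,3}  => 3  0->3 ok
  [6] x  {0,3}  => 0  3->0 ok
  [7] x  {0,3}  => 3  0->3 ok
  [8] x  {0,3}  => 3  3->3 ok
  [9] x  {0,3}  => 0  3->0 ok
  [10] x  {0,3}  => 0  0->0 ok
  [11] z  {1}  => 1  0->1 ok
  [12] x  {0,3}  => 3  1->3 ok
  [13] x  {0,3}  => 3  3->3 ok
  [14] x  {0,3}  => 0  3->0 ok
  [15] x  {0,3}  => 3  0->3 ok
  [16] x  {0,3}  => 0  3->0 ok
  [17] x  {0,3}  => 0  0->0 ok
  [18] x  {0,3}  => 3  0->3 ok
  [19] x  {0,3}  => 3  3->3 ok
  [20] x  {0,3}  => 0  3->0 ok

0,0,1,2,0,3,0,3,3,0,0,1,3,3,0,3,0,0,3,3,0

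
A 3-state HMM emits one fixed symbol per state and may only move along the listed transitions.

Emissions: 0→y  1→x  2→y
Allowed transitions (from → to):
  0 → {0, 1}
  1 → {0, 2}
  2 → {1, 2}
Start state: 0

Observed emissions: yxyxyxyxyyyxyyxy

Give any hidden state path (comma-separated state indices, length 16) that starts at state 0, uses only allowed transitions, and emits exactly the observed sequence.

0,1,2,1,0,1,0,1,0,0,0,1,0,0,1,2

  [0] y  {0,2}  => 0  start
  [1] x  {1}  => 1  0->1 ok
  [2] y  {0,2}  => 2  1->2 ok
  [3] x  {1}  => 1  2->1 ok
  [4] y  {0,2}  => 0  1->0 ok
  [5] x  {1}  => 1  0->1 ok
  [6] y  {0,2}  => 0  1->0 ok
  [7] x  {1}  => 1  0->1 ok
  [8] y  {0,2}  => 0  1->0 ok
  [9] y  {0,2}  => 0  0->0 ok
  [10] y  {0,2}  => 0  0->0 ok
  [11] x  {1}  => 1  0->1 ok
  [12] y  {0,2}  => 0  1->0 ok
  [13] y  {0,2}  => 0  0->0 ok
  [14] x  {1}  => 1  0->1 ok
  [15] y  {0,2}  => 2  1->2 ok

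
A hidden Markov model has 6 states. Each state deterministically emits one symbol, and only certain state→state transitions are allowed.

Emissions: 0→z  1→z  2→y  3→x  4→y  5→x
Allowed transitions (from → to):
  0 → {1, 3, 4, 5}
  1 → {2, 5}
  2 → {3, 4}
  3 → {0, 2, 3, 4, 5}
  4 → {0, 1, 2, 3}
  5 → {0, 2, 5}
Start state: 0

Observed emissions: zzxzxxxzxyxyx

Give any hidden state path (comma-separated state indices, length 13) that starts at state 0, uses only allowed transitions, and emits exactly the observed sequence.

  pos 0: z in {0,1}, choose 0; start
  pos 1: z in {0,1}, choose 1; 0->1 ok
  pos 2: x in {3,5}, choose 5; 1->5 ok
  pos 3: z in {0,1}, choose 0; 5->0 ok
  pos 4: x in {3,5}, choose 5; 0->5 ok
  pos 5: x in {3,5}, choose 5; 5->5 ok
  pos 6: x in {3,5}, choose 5; 5->5 ok
  pos 7: z in {0,1}, choose 0; 5->0 ok
  pos 8: x in {3,5}, choose 3; 0->3 ok
  pos 9: y in {2,4}, choose 2; 3->2 ok
  pos 10: x in {3,5}, choose 3; 2->3 ok
  pos 11: y in {2,4}, choose 4; 3->4 ok
  pos 12: x in {3,5}, choose 3; 4->3 ok

0,1,5,0,5,5,5,0,3,2,3,4,3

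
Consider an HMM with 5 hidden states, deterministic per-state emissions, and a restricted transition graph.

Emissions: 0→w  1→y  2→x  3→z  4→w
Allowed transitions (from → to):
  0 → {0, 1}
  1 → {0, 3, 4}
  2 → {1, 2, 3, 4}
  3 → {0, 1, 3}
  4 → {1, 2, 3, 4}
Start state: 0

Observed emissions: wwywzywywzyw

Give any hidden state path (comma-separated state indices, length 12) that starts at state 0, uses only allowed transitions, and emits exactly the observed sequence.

0,0,1,4,3,1,0,1,4,3,1,0

  pos 0: w in {0,4}, choose 0; start
  pos 1: w in {0,4}, choose 0; 0->0 ok
  pos 2: y in {1}, choose 1; 0->1 ok
  pos 3: w in {0,4}, choose 4; 1->4 ok
  pos 4: z in {3}, choose 3; 4->3 ok
  pos 5: y in {1}, choose 1; 3->1 ok
  pos 6: w in {0,4}, choose 0; 1->0 ok
  pos 7: y in {1}, choose 1; 0->1 ok
  pos 8: w in {0,4}, choose 4; 1->4 ok
  pos 9: z in {3}, choose 3; 4->3 ok
  pos 10: y in {1}, choose 1; 3->1 ok
  pos 11: w in {0,4}, choose 0; 1->0 ok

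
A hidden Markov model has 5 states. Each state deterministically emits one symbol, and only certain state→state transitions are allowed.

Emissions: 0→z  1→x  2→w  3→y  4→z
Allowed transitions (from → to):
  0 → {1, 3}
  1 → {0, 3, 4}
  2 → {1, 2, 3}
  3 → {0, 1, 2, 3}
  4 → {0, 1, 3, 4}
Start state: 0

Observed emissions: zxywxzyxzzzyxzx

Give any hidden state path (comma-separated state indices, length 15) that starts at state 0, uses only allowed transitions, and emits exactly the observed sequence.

0,1,3,2,1,0,3,1,4,4,0,3,1,0,1

  [0] z  {0,4}  => 0  start
  [1] x  {1}  => 1  0->1 ok
  [2] y  {3}  => 3  1->3 ok
  [3] w  {2}  => 2  3->2 ok
  [4] x  {1}  => 1  2->1 ok
  [5] z  {0,4}  => 0  1->0 ok
  [6] y  {3}  => 3  0->3 ok
  [7] x  {1}  => 1  3->1 ok
  [8] z  {0,4}  => 4  1->4 ok
  [9] z  {0,4}  => 4  4->4 ok
  [10] z  {0,4}  => 0  4->0 ok
  [11] y  {3}  => 3  0->3 ok
  [12] x  {1}  => 1  3->1 ok
  [13] z  {0,4}  => 0  1->0 ok
  [14] x  {1}  => 1  0->1 ok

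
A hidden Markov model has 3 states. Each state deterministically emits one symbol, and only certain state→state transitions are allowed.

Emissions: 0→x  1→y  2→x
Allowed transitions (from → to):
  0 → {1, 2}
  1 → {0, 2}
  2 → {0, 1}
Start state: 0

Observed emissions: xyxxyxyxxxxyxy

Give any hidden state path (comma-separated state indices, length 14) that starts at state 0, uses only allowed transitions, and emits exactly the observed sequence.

  0: obs=x cand={0,2} pick 0 [start]
  1: obs=y cand={1} pick 1 [0->1 ok]
  2: obs=x cand={0,2} pick 2 [1->2 ok]
  3: obs=x cand={0,2} pick 0 [2->0 ok]
  4: obs=y cand={1} pick 1 [0->1 ok]
  5: obs=x cand={0,2} pick 0 [1->0 ok]
  6: obs=y cand={1} pick 1 [0->1 ok]
  7: obs=x cand={0,2} pick 0 [1->0 ok]
  8: obs=x cand={0,2} pick 2 [0->2 ok]
  9: obs=x cand={0,2} pick 0 [2->0 ok]
  10: obs=x cand={0,2} pick 2 [0->2 ok]
  11: obs=y cand={1} pick 1 [2->1 ok]
  12: obs=x cand={0,2} pick 0 [1->0 ok]
  13: obs=y cand={1} pick 1 [0->1 ok]

0,1,2,0,1,0,1,0,2,0,2,1,0,1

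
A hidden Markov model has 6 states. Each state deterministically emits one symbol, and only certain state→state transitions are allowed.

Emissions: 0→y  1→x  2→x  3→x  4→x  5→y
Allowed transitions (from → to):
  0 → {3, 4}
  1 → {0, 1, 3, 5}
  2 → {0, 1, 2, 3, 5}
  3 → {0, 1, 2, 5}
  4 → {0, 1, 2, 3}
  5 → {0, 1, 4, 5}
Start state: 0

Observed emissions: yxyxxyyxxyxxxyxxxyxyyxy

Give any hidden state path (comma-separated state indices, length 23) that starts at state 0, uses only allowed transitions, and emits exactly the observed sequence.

0,3,0,3,2,5,5,1,3,5,4,1,3,0,4,2,2,0,3,5,0,3,0

  [0] y  {0,5}  => 0  start
  [1] x  {1,2,3,4}  => 3  0->3 ok
  [2] y  {0,5}  => 0  3->0 ok
  [3] x  {1,2,3,4}  => 3  0->3 ok
  [4] x  {1,2,3,4}  => 2  3->2 ok
  [5] y  {0,5}  => 5  2->5 ok
  [6] y  {0,5}  => 5  5->5 ok
  [7] x  {1,2,3,4}  => 1  5->1 ok
  [8] x  {1,2,3,4}  => 3  1->3 ok
  [9] y  {0,5}  => 5  3->5 ok
  [10] x  {1,2,3,4}  => 4  5->4 ok
  [11] x  {1,2,3,4}  => 1  4->1 ok
  [12] x  {1,2,3,4}  => 3  1->3 ok
  [13] y  {0,5}  => 0  3->0 ok
  [14] x  {1,2,3,4}  => 4  0->4 ok
  [15] x  {1,2,3,4}  => 2  4->2 ok
  [16] x  {1,2,3,4}  => 2  2->2 ok
  [17] y  {0,5}  => 0  2->0 ok
  [18] x  {1,2,3,4}  => 3  0->3 ok
  [19] y  {0,5}  => 5  3->5 ok
  [20] y  {0,5}  => 0  5->0 ok
  [21] x  {1,2,3,4}  => 3  0->3 ok
  [22] y  {0,5}  => 0  3->0 ok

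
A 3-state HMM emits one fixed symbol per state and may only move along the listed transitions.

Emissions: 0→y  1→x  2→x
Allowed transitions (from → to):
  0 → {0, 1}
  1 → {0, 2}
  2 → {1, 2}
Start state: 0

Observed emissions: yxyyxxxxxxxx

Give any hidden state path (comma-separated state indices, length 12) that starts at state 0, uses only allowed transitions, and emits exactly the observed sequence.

0,1,0,0,1,2,2,2,1,2,2,1

  t0 'y' -> {0}, take 0 (start)
  t1 'x' -> {1,2}, take 1 (0->1 ok)
  t2 'y' -> {0}, take 0 (1->0 ok)
  t3 'y' -> {0}, take 0 (0->0 ok)
  t4 'x' -> {1,2}, take 1 (0->1 ok)
  t5 'x' -> {1,2}, take 2 (1->2 ok)
  t6 'x' -> {1,2}, take 2 (2->2 ok)
  t7 'x' -> {1,2}, take 2 (2->2 ok)
  t8 'x' -> {1,2}, take 1 (2->1 ok)
  t9 'x' -> {1,2}, take 2 (1->2 ok)
  t10 'x' -> {1,2}, take 2 (2->2 ok)
  t11 'x' -> {1,2}, take 1 (2->1 ok)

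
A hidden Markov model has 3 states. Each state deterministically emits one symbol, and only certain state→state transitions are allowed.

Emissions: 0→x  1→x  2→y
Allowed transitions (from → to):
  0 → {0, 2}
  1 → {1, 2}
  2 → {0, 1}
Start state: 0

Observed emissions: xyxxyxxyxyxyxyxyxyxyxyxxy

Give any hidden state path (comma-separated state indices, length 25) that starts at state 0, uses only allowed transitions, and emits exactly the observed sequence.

0,2,1,1,2,1,1,2,0,2,0,2,1,2,0,2,1,2,1,2,0,2,1,1,2

  [0] x  {0,1}  => 0  start
  [1] y  {2}  => 2  0->2 ok
  [2] x  {0,1}  => 1  2->1 ok
  [3] x  {0,1}  => 1  1->1 ok
  [4] y  {2}  => 2  1->2 ok
  [5] x  {0,1}  => 1  2->1 ok
  [6] x  {0,1}  => 1  1->1 ok
  [7] y  {2}  => 2  1->2 ok
  [8] x  {0,1}  => 0  2->0 ok
  [9] y  {2}  => 2  0->2 ok
  [10] x  {0,1}  => 0  2->0 ok
  [11] y  {2}  => 2  0->2 ok
  [12] x  {0,1}  => 1  2->1 ok
  [13] y  {2}  => 2  1->2 ok
  [14] x  {0,1}  => 0  2->0 ok
  [15] y  {2}  => 2  0->2 ok
  [16] x  {0,1}  => 1  2->1 ok
  [17] y  {2}  => 2  1->2 ok
  [18] x  {0,1}  => 1  2->1 ok
  [19] y  {2}  => 2  1->2 ok
  [20] x  {0,1}  => 0  2->0 ok
  [21] y  {2}  => 2  0->2 ok
  [22] x  {0,1}  => 1  2->1 ok
  [23] x  {0,1}  => 1  1->1 ok
  [24] y  {2}  => 2  1->2 ok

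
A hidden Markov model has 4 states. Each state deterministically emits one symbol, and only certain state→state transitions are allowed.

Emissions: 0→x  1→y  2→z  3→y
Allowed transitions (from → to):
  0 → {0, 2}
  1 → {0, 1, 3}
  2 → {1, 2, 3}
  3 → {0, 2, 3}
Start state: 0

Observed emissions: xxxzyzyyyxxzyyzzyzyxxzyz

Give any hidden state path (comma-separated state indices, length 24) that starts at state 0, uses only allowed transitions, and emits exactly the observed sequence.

0,0,0,2,3,2,1,1,3,0,0,2,3,3,2,2,3,2,1,0,0,2,3,2

  0: obs=x cand={0} pick 0 [start]
  1: obs=x cand={0} pick 0 [0->0 ok]
  2: obs=x cand={0} pick 0 [0->0 ok]
  3: obs=z cand={2} pick 2 [0->2 ok]
  4: obs=y cand={1,3} pick 3 [2->3 ok]
  5: obs=z cand={2} pick 2 [3->2 ok]
  6: obs=y cand={1,3} pick 1 [2->1 ok]
  7: obs=y cand={1,3} pick 1 [1->1 ok]
  8: obs=y cand={1,3} pick 3 [1->3 ok]
  9: obs=x cand={0} pick 0 [3->0 ok]
  10: obs=x cand={0} pick 0 [0->0 ok]
  11: obs=z cand={2} pick 2 [0->2 ok]
  12: obs=y cand={1,3} pick 3 [2->3 ok]
  13: obs=y cand={1,3} pick 3 [3->3 ok]
  14: obs=z cand={2} pick 2 [3->2 ok]
  15: obs=z cand={2} pick 2 [2->2 ok]
  16: obs=y cand={1,3} pick 3 [2->3 ok]
  17: obs=z cand={2} pick 2 [3->2 ok]
  18: obs=y cand={1,3} pick 1 [2->1 ok]
  19: obs=x cand={0} pick 0 [1->0 ok]
  20: obs=x cand={0} pick 0 [0->0 ok]
  21: obs=z cand={2} pick 2 [0->2 ok]
  22: obs=y cand={1,3} pick 3 [2->3 ok]
  23: obs=z cand={2} pick 2 [3->2 ok]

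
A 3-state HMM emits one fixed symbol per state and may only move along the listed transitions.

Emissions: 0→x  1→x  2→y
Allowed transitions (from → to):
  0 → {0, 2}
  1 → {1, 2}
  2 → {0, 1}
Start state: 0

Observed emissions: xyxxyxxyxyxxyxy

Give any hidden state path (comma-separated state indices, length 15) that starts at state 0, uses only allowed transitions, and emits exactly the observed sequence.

0,2,1,1,2,1,1,2,1,2,1,1,2,0,2

  t0 'x' -> {0,1}, take 0 (start)
  t1 'y' -> {2}, take 2 (0->2 ok)
  t2 'x' -> {0,1}, take 1 (2->1 ok)
  t3 'x' -> {0,1}, take 1 (1->1 ok)
  t4 'y' -> {2}, take 2 (1->2 ok)
  t5 'x' -> {0,1}, take 1 (2->1 ok)
  t6 'x' -> {0,1}, take 1 (1->1 ok)
  t7 'y' -> {2}, take 2 (1->2 ok)
  t8 'x' -> {0,1}, take 1 (2->1 ok)
  t9 'y' -> {2}, take 2 (1->2 ok)
  t10 'x' -> {0,1}, take 1 (2->1 ok)
  t11 'x' -> {0,1}, take 1 (1->1 ok)
  t12 'y' -> {2}, take 2 (1->2 ok)
  t13 'x' -> {0,1}, take 0 (2->0 ok)
  t14 'y' -> {2}, take 2 (0->2 ok)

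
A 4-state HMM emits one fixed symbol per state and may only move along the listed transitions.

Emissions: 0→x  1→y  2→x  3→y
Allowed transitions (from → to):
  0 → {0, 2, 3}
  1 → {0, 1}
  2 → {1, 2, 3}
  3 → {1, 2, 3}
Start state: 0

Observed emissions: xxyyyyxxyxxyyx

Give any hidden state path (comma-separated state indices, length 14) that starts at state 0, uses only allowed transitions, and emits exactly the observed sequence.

  [0] x  {0,2}  => 0  start
  [1] x  {0,2}  => 2  0->2 ok
  [2] y  {1,3}  => 3  2->3 ok
  [3] y  {1,3}  => 3  3->3 ok
  [4] y  {1,3}  => 1  3->1 ok
  [5] y  {1,3}  => 1  1->1 ok
  [6] x  {0,2}  => 0  1->0 ok
  [7] x  {0,2}  => 2  0->2 ok
  [8] y  {1,3}  => 3  2->3 ok
  [9] x  {0,2}  => 2  3->2 ok
  [10] x  {0,2}  => 2  2->2 ok
  [11] y  {1,3}  => 3  2->3 ok
  [12] y  {1,3}  => 3  3->3 ok
  [13] x  {0,2}  => 2  3->2 ok

0,2,3,3,1,1,0,2,3,2,2,3,3,2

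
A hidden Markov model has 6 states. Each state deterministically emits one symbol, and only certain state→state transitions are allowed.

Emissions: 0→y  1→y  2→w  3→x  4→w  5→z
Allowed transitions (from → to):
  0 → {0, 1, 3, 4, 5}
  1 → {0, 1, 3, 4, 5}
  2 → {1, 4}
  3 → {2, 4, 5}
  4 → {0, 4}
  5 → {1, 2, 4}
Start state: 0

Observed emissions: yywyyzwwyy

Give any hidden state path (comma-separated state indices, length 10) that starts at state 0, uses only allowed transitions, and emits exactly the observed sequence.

0,1,4,0,1,5,4,4,0,0

  t0 'y' -> {0,1}, take 0 (start)
  t1 'y' -> {0,1}, take 1 (0->1 ok)
  t2 'w' -> {2,4}, take 4 (1->4 ok)
  t3 'y' -> {0,1}, take 0 (4->0 ok)
  t4 'y' -> {0,1}, take 1 (0->1 ok)
  t5 'z' -> {5}, take 5 (1->5 ok)
  t6 'w' -> {2,4}, take 4 (5->4 ok)
  t7 'w' -> {2,4}, take 4 (4->4 ok)
  t8 'y' -> {0,1}, take 0 (4->0 ok)
  t9 'y' -> {0,1}, take 0 (0->0 ok)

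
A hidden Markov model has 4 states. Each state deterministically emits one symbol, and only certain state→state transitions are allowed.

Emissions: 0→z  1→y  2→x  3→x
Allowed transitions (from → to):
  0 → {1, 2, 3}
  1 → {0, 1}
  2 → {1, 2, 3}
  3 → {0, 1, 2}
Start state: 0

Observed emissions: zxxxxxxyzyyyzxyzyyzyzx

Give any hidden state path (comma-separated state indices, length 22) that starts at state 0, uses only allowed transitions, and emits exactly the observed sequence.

0,2,2,2,2,2,3,1,0,1,1,1,0,3,1,0,1,1,0,1,0,3

  [0] z  {0}  => 0  start
  [1] x  {2,3}  => 2  0->2 ok
  [2] x  {2,3}  => 2  2->2 ok
  [3] x  {2,3}  => 2  2->2 ok
  [4] x  {2,3}  => 2  2->2 ok
  [5] x  {2,3}  => 2  2->2 ok
  [6] x  {2,3}  => 3  2->3 ok
  [7] y  {1}  => 1  3->1 ok
  [8] z  {0}  => 0  1->0 ok
  [9] y  {1}  => 1  0->1 ok
  [10] y  {1}  => 1  1->1 ok
  [11] y  {1}  => 1  1->1 ok
  [12] z  {0}  => 0  1->0 ok
  [13] x  {2,3}  => 3  0->3 ok
  [14] y  {1}  => 1  3->1 ok
  [15] z  {0}  => 0  1->0 ok
  [16] y  {1}  => 1  0->1 ok
  [17] y  {1}  => 1  1->1 ok
  [18] z  {0}  => 0  1->0 ok
  [19] y  {1}  => 1  0->1 ok
  [20] z  {0}  => 0  1->0 ok
  [21] x  {2,3}  => 3  0->3 ok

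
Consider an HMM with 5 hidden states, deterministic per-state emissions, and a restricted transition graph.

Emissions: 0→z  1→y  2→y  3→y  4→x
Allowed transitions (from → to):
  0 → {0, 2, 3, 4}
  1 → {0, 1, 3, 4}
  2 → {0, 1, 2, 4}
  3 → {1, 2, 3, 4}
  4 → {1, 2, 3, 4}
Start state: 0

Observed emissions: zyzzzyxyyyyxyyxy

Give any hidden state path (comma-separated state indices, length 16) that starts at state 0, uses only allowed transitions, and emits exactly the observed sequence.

0,2,0,0,0,2,4,1,3,1,1,4,2,2,4,1

  t0 'z' -> {0}, take 0 (start)
  t1 'y' -> {1,2,3}, take 2 (0->2 ok)
  t2 'z' -> {0}, take 0 (2->0 ok)
  t3 'z' -> {0}, take 0 (0->0 ok)
  t4 'z' -> {0}, take 0 (0->0 ok)
  t5 'y' -> {1,2,3}, take 2 (0->2 ok)
  t6 'x' -> {4}, take 4 (2->4 ok)
  t7 'y' -> {1,2,3}, take 1 (4->1 ok)
  t8 'y' -> {1,2,3}, take 3 (1->3 ok)
  t9 'y' -> {1,2,3}, take 1 (3->1 ok)
  t10 'y' -> {1,2,3}, take 1 (1->1 ok)
  t11 'x' -> {4}, take 4 (1->4 ok)
  t12 'y' -> {1,2,3}, take 2 (4->2 ok)
  t13 'y' -> {1,2,3}, take 2 (2->2 ok)
  t14 'x' -> {4}, take 4 (2->4 ok)
  t15 'y' -> {1,2,3}, take 1 (4->1 ok)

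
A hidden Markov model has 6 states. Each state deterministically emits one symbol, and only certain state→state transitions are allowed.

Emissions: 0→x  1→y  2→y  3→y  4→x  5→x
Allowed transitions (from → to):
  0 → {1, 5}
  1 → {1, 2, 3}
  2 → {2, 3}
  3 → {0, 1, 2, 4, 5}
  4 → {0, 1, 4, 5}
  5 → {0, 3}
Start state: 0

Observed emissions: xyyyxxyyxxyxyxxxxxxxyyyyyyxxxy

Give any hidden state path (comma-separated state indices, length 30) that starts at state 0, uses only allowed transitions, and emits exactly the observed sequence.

0,1,1,3,5,0,1,3,4,5,3,5,3,4,5,0,5,0,5,0,1,2,3,1,2,3,5,0,5,3

  0: obs=x cand={0,4,5} pick 0 [start]
  1: obs=y cand={1,2,3} pick 1 [0->1 ok]
  2: obs=y cand={1,2,3} pick 1 [1->1 ok]
  3: obs=y cand={1,2,3} pick 3 [1->3 ok]
  4: obs=x cand={0,4,5} pick 5 [3->5 ok]
  5: obs=x cand={0,4,5} pick 0 [5->0 ok]
  6: obs=y cand={1,2,3} pick 1 [0->1 ok]
  7: obs=y cand={1,2,3} pick 3 [1->3 ok]
  8: obs=x cand={0,4,5} pick 4 [3->4 ok]
  9: obs=x cand={0,4,5} pick 5 [4->5 ok]
  10: obs=y cand={1,2,3} pick 3 [5->3 ok]
  11: obs=x cand={0,4,5} pick 5 [3->5 ok]
  12: obs=y cand={1,2,3} pick 3 [5->3 ok]
  13: obs=x cand={0,4,5} pick 4 [3->4 ok]
  14: obs=x cand={0,4,5} pick 5 [4->5 ok]
  15: obs=x cand={0,4,5} pick 0 [5->0 ok]
  16: obs=x cand={0,4,5} pick 5 [0->5 ok]
  17: obs=x cand={0,4,5} pick 0 [5->0 ok]
  18: obs=x cand={0,4,5} pick 5 [0->5 ok]
  19: obs=x cand={0,4,5} pick 0 [5->0 ok]
  20: obs=y cand={1,2,3} pick 1 [0->1 ok]
  21: obs=y cand={1,2,3} pick 2 [1->2 ok]
  22: obs=y cand={1,2,3} pick 3 [2->3 ok]
  23: obs=y cand={1,2,3} pick 1 [3->1 ok]
  24: obs=y cand={1,2,3} pick 2 [1->2 ok]
  25: obs=y cand={1,2,3} pick 3 [2->3 ok]
  26: obs=x cand={0,4,5} pick 5 [3->5 ok]
  27: obs=x cand={0,4,5} pick 0 [5->0 ok]
  28: obs=x cand={0,4,5} pick 5 [0->5 ok]
  29: obs=y cand={1,2,3} pick 3 [5->3 ok]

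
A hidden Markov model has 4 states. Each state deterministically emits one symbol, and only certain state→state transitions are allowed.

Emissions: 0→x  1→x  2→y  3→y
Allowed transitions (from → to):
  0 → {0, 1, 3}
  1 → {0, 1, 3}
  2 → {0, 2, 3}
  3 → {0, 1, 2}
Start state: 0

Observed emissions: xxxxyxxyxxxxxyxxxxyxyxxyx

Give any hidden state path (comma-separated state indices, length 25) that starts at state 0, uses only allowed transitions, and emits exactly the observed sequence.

  [0] x  {0,1}  => 0  start
  [1] x  {0,1}  => 1  0->1 ok
  [2] x  {0,1}  => 0  1->0 ok
  [3] x  {0,1}  => 1  0->1 ok
  [4] y  {2,3}  => 3  1->3 ok
  [5] x  {0,1}  => 0  3->0 ok
  [6] x  {0,1}  => 1  0->1 ok
  [7] y  {2,3}  => 3  1->3 ok
  [8] x  {0,1}  => 0  3->0 ok
  [9] x  {0,1}  => 0  0->0 ok
  [10] x  {0,1}  => 0  0->0 ok
  [11] x  {0,1}  => 1  0->1 ok
  [12] x  {0,1}  => 1  1->1 ok
  [13] y  {2,3}  => 3  1->3 ok
  [14] x  {0,1}  => 1  3->1 ok
  [15] x  {0,1}  => 1  1->1 ok
  [16] x  {0,1}  => 0  1->0 ok
  [17] x  {0,1}  => 1  0->1 ok
  [18] y  {2,3}  => 3  1->3 ok
  [19] x  {0,1}  => 1  3->1 ok
  [20] y  {2,3}  => 3  1->3 ok
  [21] x  {0,1}  => 1  3->1 ok
  [22] x  {0,1}  => 0  1->0 ok
  [23] y  {2,3}  => 3  0->3 ok
  [24] x  {0,1}  => 0  3->0 ok

0,1,0,1,3,0,1,3,0,0,0,1,1,3,1,1,0,1,3,1,3,1,0,3,0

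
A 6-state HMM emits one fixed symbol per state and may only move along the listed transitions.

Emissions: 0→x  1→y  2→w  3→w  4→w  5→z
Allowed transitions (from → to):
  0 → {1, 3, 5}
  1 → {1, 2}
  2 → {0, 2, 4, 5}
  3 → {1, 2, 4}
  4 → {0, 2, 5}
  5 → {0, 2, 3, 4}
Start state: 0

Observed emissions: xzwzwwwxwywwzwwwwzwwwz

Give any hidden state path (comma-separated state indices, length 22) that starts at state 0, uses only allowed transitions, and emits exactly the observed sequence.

0,5,2,5,3,4,2,0,3,1,2,4,5,2,4,2,4,5,3,2,4,5

  [0] x  {0}  => 0  start
  [1] z  {5}  => 5  0->5 ok
  [2] w  {2,3,4}  => 2  5->2 ok
  [3] z  {5}  => 5  2->5 ok
  [4] w  {2,3,4}  => 3  5->3 ok
  [5] w  {2,3,4}  => 4  3->4 ok
  [6] w  {2,3,4}  => 2  4->2 ok
  [7] x  {0}  => 0  2->0 ok
  [8] w  {2,3,4}  => 3  0->3 ok
  [9] y  {1}  => 1  3->1 ok
  [10] w  {2,3,4}  => 2  1->2 ok
  [11] w  {2,3,4}  => 4  2->4 ok
  [12] z  {5}  => 5  4->5 ok
  [13] w  {2,3,4}  => 2  5->2 ok
  [14] w  {2,3,4}  => 4  2->4 ok
  [15] w  {2,3,4}  => 2  4->2 ok
  [16] w  {2,3,4}  => 4  2->4 ok
  [17] z  {5}  => 5  4->5 ok
  [18] w  {2,3,4}  => 3  5->3 ok
  [19] w  {2,3,4}  => 2  3->2 ok
  [20] w  {2,3,4}  => 4  2->4 ok
  [21] z  {5}  => 5  4->5 ok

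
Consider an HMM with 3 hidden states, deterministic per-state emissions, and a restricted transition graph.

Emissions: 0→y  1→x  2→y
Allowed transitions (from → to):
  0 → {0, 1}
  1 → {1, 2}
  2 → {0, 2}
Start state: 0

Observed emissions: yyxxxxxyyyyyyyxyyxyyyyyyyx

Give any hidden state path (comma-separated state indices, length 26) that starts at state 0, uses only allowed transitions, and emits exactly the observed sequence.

0,0,1,1,1,1,1,2,2,2,2,2,2,0,1,2,0,1,2,2,2,0,0,0,0,1

  0: obs=y cand={0,2} pick 0 [start]
  1: obs=y cand={0,2} pick 0 [0->0 ok]
  2: obs=x cand={1} pick 1 [0->1 ok]
  3: obs=x cand={1} pick 1 [1->1 ok]
  4: obs=x cand={1} pick 1 [1->1 ok]
  5: obs=x cand={1} pick 1 [1->1 ok]
  6: obs=x cand={1} pick 1 [1->1 ok]
  7: obs=y cand={0,2} pick 2 [1->2 ok]
  8: obs=y cand={0,2} pick 2 [2->2 ok]
  9: obs=y cand={0,2} pick 2 [2->2 ok]
  10: obs=y cand={0,2} pick 2 [2->2 ok]
  11: obs=y cand={0,2} pick 2 [2->2 ok]
  12: obs=y cand={0,2} pick 2 [2->2 ok]
  13: obs=y cand={0,2} pick 0 [2->0 ok]
  14: obs=x cand={1} pick 1 [0->1 ok]
  15: obs=y cand={0,2} pick 2 [1->2 ok]
  16: obs=y cand={0,2} pick 0 [2->0 ok]
  17: obs=x cand={1} pick 1 [0->1 ok]
  18: obs=y cand={0,2} pick 2 [1->2 ok]
  19: obs=y cand={0,2} pick 2 [2->2 ok]
  20: obs=y cand={0,2} pick 2 [2->2 ok]
  21: obs=y cand={0,2} pick 0 [2->0 ok]
  22: obs=y cand={0,2} pick 0 [0->0 ok]
  23: obs=y cand={0,2} pick 0 [0->0 ok]
  24: obs=y cand={0,2} pick 0 [0->0 ok]
  25: obs=x cand={1} pick 1 [0->1 ok]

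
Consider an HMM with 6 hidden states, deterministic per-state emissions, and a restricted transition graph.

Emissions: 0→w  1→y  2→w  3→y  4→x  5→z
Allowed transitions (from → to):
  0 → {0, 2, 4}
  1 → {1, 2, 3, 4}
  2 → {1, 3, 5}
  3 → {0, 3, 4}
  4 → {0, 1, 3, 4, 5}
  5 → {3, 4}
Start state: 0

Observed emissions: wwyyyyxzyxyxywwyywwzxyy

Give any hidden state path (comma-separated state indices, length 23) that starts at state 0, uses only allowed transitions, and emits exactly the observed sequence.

0,2,1,1,3,3,4,5,3,4,1,4,3,0,2,1,3,0,2,5,4,1,1

  pos 0: w in {0,2}, choose 0; start
  pos 1: w in {0,2}, choose 2; 0->2 ok
  pos 2: y in {1,3}, choose 1; 2->1 ok
  pos 3: y in {1,3}, choose 1; 1->1 ok
  pos 4: y in {1,3}, choose 3; 1->3 ok
  pos 5: y in {1,3}, choose 3; 3->3 ok
  pos 6: x in {4}, choose 4; 3->4 ok
  pos 7: z in {5}, choose 5; 4->5 ok
  pos 8: y in {1,3}, choose 3; 5->3 ok
  pos 9: x in {4}, choose 4; 3->4 ok
  pos 10: y in {1,3}, choose 1; 4->1 ok
  pos 11: x in {4}, choose 4; 1->4 ok
  pos 12: y in {1,3}, choose 3; 4->3 ok
  pos 13: w in {0,2}, choose 0; 3->0 ok
  pos 14: w in {0,2}, choose 2; 0->2 ok
  pos 15: y in {1,3}, choose 1; 2->1 ok
  pos 16: y in {1,3}, choose 3; 1->3 ok
  pos 17: w in {0,2}, choose 0; 3->0 ok
  pos 18: w in {0,2}, choose 2; 0->2 ok
  pos 19: z in {5}, choose 5; 2->5 ok
  pos 20: x in {4}, choose 4; 5->4 ok
  pos 21: y in {1,3}, choose 1; 4->1 ok
  pos 22: y in {1,3}, choose 1; 1->1 ok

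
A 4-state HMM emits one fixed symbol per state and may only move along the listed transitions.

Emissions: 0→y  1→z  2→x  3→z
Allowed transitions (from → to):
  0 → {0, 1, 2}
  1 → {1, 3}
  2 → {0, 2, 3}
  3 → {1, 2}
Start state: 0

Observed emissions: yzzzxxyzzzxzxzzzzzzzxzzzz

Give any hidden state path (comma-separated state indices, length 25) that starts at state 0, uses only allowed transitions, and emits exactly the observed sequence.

0,1,1,3,2,2,0,1,1,3,2,3,2,3,1,3,1,1,1,3,2,3,1,1,3

  t0 'y' -> {0}, take 0 (start)
  t1 'z' -> {1,3}, take 1 (0->1 ok)
  t2 'z' -> {1,3}, take 1 (1->1 ok)
  t3 'z' -> {1,3}, take 3 (1->3 ok)
  t4 'x' -> {2}, take 2 (3->2 ok)
  t5 'x' -> {2}, take 2 (2->2 ok)
  t6 'y' -> {0}, take 0 (2->0 ok)
  t7 'z' -> {1,3}, take 1 (0->1 ok)
  t8 'z' -> {1,3}, take 1 (1->1 ok)
  t9 'z' -> {1,3}, take 3 (1->3 ok)
  t10 'x' -> {2}, take 2 (3->2 ok)
  t11 'z' -> {1,3}, take 3 (2->3 ok)
  t12 'x' -> {2}, take 2 (3->2 ok)
  t13 'z' -> {1,3}, take 3 (2->3 ok)
  t14 'z' -> {1,3}, take 1 (3->1 ok)
  t15 'z' -> {1,3}, take 3 (1->3 ok)
  t16 'z' -> {1,3}, take 1 (3->1 ok)
  t17 'z' -> {1,3}, take 1 (1->1 ok)
  t18 'z' -> {1,3}, take 1 (1->1 ok)
  t19 'z' -> {1,3}, take 3 (1->3 ok)
  t20 'x' -> {2}, take 2 (3->2 ok)
  t21 'z' -> {1,3}, take 3 (2->3 ok)
  t22 'z' -> {1,3}, take 1 (3->1 ok)
  t23 'z' -> {1,3}, take 1 (1->1 ok)
  t24 'z' -> {1,3}, take 3 (1->3 ok)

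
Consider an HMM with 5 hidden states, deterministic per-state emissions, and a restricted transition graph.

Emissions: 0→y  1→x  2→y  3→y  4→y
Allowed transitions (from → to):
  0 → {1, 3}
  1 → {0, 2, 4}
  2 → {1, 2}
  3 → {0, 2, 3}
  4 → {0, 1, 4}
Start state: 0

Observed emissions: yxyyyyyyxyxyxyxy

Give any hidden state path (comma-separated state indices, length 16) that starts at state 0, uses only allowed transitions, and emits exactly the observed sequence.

0,1,4,0,3,3,2,2,1,2,1,0,1,0,1,0

  0: obs=y cand={0,2,3,4} pick 0 [start]
  1: obs=x cand={1} pick 1 [0->1 ok]
  2: obs=y cand={0,2,3,4} pick 4 [1->4 ok]
  3: obs=y cand={0,2,3,4} pick 0 [4->0 ok]
  4: obs=y cand={0,2,3,4} pick 3 [0->3 ok]
  5: obs=y cand={0,2,3,4} pick 3 [3->3 ok]
  6: obs=y cand={0,2,3,4} pick 2 [3->2 ok]
  7: obs=y cand={0,2,3,4} pick 2 [2->2 ok]
  8: obs=x cand={1} pick 1 [2->1 ok]
  9: obs=y cand={0,2,3,4} pick 2 [1->2 ok]
  10: obs=x cand={1} pick 1 [2->1 ok]
  11: obs=y cand={0,2,3,4} pick 0 [1->0 ok]
  12: obs=x cand={1} pick 1 [0->1 ok]
  13: obs=y cand={0,2,3,4} pick 0 [1->0 ok]
  14: obs=x cand={1} pick 1 [0->1 ok]
  15: obs=y cand={0,2,3,4} pick 0 [1->0 ok]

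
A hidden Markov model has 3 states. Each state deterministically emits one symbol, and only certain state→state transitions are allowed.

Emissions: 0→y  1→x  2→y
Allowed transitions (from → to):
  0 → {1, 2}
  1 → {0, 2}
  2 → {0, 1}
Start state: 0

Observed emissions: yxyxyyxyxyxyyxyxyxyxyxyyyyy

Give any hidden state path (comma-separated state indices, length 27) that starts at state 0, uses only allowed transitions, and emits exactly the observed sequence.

0,1,0,1,0,2,1,0,1,0,1,2,0,1,2,1,0,1,2,1,2,1,0,2,0,2,0

  [0] y  {0,2}  => 0  start
  [1] x  {1}  => 1  0->1 ok
  [2] y  {0,2}  => 0  1->0 ok
  [3] x  {1}  => 1  0->1 ok
  [4] y  {0,2}  => 0  1->0 ok
  [5] y  {0,2}  => 2  0->2 ok
  [6] x  {1}  => 1  2->1 ok
  [7] y  {0,2}  => 0  1->0 ok
  [8] x  {1}  => 1  0->1 ok
  [9] y  {0,2}  => 0  1->0 ok
  [10] x  {1}  => 1  0->1 ok
  [11] y  {0,2}  => 2  1->2 ok
  [12] y  {0,2}  => 0  2->0 ok
  [13] x  {1}  => 1  0->1 ok
  [14] y  {0,2}  => 2  1->2 ok
  [15] x  {1}  => 1  2->1 ok
  [16] y  {0,2}  => 0  1->0 ok
  [17] x  {1}  => 1  0->1 ok
  [18] y  {0,2}  => 2  1->2 ok
  [19] x  {1}  => 1  2->1 ok
  [20] y  {0,2}  => 2  1->2 ok
  [21] x  {1}  => 1  2->1 ok
  [22] y  {0,2}  => 0  1->0 ok
  [23] y  {0,2}  => 2  0->2 ok
  [24] y  {0,2}  => 0  2->0 ok
  [25] y  {0,2}  => 2  0->2 ok
  [26] y  {0,2}  => 0  2->0 ok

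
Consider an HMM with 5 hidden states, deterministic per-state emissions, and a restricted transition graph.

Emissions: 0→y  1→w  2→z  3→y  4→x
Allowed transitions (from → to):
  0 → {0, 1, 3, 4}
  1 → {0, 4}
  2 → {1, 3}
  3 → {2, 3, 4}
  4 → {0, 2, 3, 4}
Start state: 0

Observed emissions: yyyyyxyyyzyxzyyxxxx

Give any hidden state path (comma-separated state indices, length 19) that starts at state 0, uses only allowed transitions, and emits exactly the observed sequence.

0,0,0,0,3,4,0,3,3,2,3,4,2,3,3,4,4,4,4

  [0] y  {0,3}  => 0  start
  [1] y  {0,3}  => 0  0->0 ok
  [2] y  {0,3}  => 0  0->0 ok
  [3] y  {0,3}  => 0  0->0 ok
  [4] y  {0,3}  => 3  0->3 ok
  [5] x  {4}  => 4  3->4 ok
  [6] y  {0,3}  => 0  4->0 ok
  [7] y  {0,3}  => 3  0->3 ok
  [8] y  {0,3}  => 3  3->3 ok
  [9] z  {2}  => 2  3->2 ok
  [10] y  {0,3}  => 3  2->3 ok
  [11] x  {4}  => 4  3->4 ok
  [12] z  {2}  => 2  4->2 ok
  [13] y  {0,3}  => 3  2->3 ok
  [14] y  {0,3}  => 3  3->3 ok
  [15] x  {4}  => 4  3->4 ok
  [16] x  {4}  => 4  4->4 ok
  [17] x  {4}  => 4  4->4 ok
  [18] x  {4}  => 4  4->4 ok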